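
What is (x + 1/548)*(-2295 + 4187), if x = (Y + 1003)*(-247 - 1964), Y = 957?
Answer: -1123276085767/137 ≈ -8.1991e+9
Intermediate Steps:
x = -4333560 (x = (957 + 1003)*(-247 - 1964) = 1960*(-2211) = -4333560)
(x + 1/548)*(-2295 + 4187) = (-4333560 + 1/548)*(-2295 + 4187) = (-4333560 + 1/548)*1892 = -2374790879/548*1892 = -1123276085767/137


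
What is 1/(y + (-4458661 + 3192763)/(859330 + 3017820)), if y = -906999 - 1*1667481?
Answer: -1938575/4990823198949 ≈ -3.8843e-7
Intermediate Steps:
y = -2574480 (y = -906999 - 1667481 = -2574480)
1/(y + (-4458661 + 3192763)/(859330 + 3017820)) = 1/(-2574480 + (-4458661 + 3192763)/(859330 + 3017820)) = 1/(-2574480 - 1265898/3877150) = 1/(-2574480 - 1265898*1/3877150) = 1/(-2574480 - 632949/1938575) = 1/(-4990823198949/1938575) = -1938575/4990823198949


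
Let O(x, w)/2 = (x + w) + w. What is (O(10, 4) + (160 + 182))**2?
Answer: 142884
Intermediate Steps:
O(x, w) = 2*x + 4*w (O(x, w) = 2*((x + w) + w) = 2*((w + x) + w) = 2*(x + 2*w) = 2*x + 4*w)
(O(10, 4) + (160 + 182))**2 = ((2*10 + 4*4) + (160 + 182))**2 = ((20 + 16) + 342)**2 = (36 + 342)**2 = 378**2 = 142884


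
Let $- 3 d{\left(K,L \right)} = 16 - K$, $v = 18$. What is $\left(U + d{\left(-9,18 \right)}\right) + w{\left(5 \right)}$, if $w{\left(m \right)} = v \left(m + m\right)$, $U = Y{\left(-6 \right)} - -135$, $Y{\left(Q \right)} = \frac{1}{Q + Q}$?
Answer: $\frac{3679}{12} \approx 306.58$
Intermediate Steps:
$Y{\left(Q \right)} = \frac{1}{2 Q}$
$U = \frac{1619}{12}$ ($U = \frac{1}{2 \left(-6\right)} - -135 = \frac{1}{2} \left(- \frac{1}{6}\right) + 135 = - \frac{1}{12} + 135 = \frac{1619}{12} \approx 134.92$)
$w{\left(m \right)} = 36 m$ ($w{\left(m \right)} = 18 \left(m + m\right) = 18 \cdot 2 m = 36 m$)
$d{\left(K,L \right)} = - \frac{16}{3} + \frac{K}{3}$ ($d{\left(K,L \right)} = - \frac{16 - K}{3} = - \frac{16}{3} + \frac{K}{3}$)
$\left(U + d{\left(-9,18 \right)}\right) + w{\left(5 \right)} = \left(\frac{1619}{12} + \left(- \frac{16}{3} + \frac{1}{3} \left(-9\right)\right)\right) + 36 \cdot 5 = \left(\frac{1619}{12} - \frac{25}{3}\right) + 180 = \frac{1519}{12} + 180 = \frac{3679}{12}$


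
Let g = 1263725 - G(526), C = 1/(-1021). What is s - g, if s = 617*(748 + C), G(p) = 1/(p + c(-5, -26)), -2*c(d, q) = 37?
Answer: -831341844048/1036315 ≈ -8.0221e+5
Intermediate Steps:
c(d, q) = -37/2 (c(d, q) = -1/2*37 = -37/2)
C = -1/1021 ≈ -0.00097943
G(p) = 1/(-37/2 + p) (G(p) = 1/(p - 37/2) = 1/(-37/2 + p))
g = 1282680873/1015 (g = 1263725 - 2/(-37 + 2*526) = 1263725 - 2/(-37 + 1052) = 1263725 - 2/1015 = 1282680873/1015 ≈ 1.2637e+6)
s = 471207219/1021 (s = 617*(748 - 1/1021) = 617*(763707/1021) = 471207219/1021 ≈ 4.6152e+5)
s - g = 471207219/1021 - 1*1282680873/1015 = 471207219/1021 - 1282680873/1015 = -831341844048/1036315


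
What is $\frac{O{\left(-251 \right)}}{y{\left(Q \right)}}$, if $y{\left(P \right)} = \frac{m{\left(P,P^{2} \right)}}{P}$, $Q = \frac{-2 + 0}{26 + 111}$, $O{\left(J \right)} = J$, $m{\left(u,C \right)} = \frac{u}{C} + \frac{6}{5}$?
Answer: $- \frac{5020}{92201} \approx -0.054446$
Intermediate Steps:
$m{\left(u,C \right)} = \frac{6}{5} + \frac{u}{C}$ ($m{\left(u,C \right)} = \frac{u}{C} + 6 \cdot \frac{1}{5} = \frac{u}{C} + \frac{6}{5} = \frac{6}{5} + \frac{u}{C}$)
$Q = - \frac{2}{137} \approx -0.014599$
$y{\left(P \right)} = \frac{\frac{6}{5} + \frac{1}{P}}{P}$ ($y{\left(P \right)} = \frac{\frac{6}{5} + \frac{P}{P^{2}}}{P} = \frac{\frac{6}{5} + \frac{1}{P}}{P}$)
$\frac{O{\left(-251 \right)}}{y{\left(Q \right)}} = - \frac{251}{\frac{1}{5} \frac{1}{\frac{4}{18769}} \left(5 + 6 \left(- \frac{2}{137}\right)\right)} = - \frac{251}{\frac{1}{5} \cdot \frac{18769}{4} \left(5 - \frac{12}{137}\right)} = - \frac{251}{\frac{1}{5} \cdot \frac{18769}{4} \cdot \frac{673}{137}} = - \frac{251}{\frac{92201}{20}} = \left(-251\right) \frac{20}{92201} = - \frac{5020}{92201}$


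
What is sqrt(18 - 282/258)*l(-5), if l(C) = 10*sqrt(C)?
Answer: 10*I*sqrt(156305)/43 ≈ 91.943*I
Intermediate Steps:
sqrt(18 - 282/258)*l(-5) = sqrt(18 - 282/258)*(10*sqrt(-5)) = sqrt(18 - 282*1/258)*(10*(I*sqrt(5))) = sqrt(18 - 47/43)*(10*I*sqrt(5)) = sqrt(727/43)*(10*I*sqrt(5)) = (sqrt(31261)/43)*(10*I*sqrt(5)) = 10*I*sqrt(156305)/43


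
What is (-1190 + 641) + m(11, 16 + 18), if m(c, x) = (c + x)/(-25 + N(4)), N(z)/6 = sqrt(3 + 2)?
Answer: -49086/89 - 54*sqrt(5)/89 ≈ -552.88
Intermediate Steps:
N(z) = 6*sqrt(5) (N(z) = 6*sqrt(3 + 2) = 6*sqrt(5))
m(c, x) = (c + x)/(-25 + 6*sqrt(5))
(-1190 + 641) + m(11, 16 + 18) = (-1190 + 641) - (11 + (16 + 18))/(25 - 6*sqrt(5)) = -549 - (11 + 34)/(25 - 6*sqrt(5)) = -549 - 1*45/(25 - 6*sqrt(5)) = -549 - 45/(25 - 6*sqrt(5))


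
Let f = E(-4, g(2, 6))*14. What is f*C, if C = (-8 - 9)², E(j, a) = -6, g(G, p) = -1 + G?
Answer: -24276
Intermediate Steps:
C = 289 (C = (-17)² = 289)
f = -84 (f = -6*14 = -84)
f*C = -84*289 = -24276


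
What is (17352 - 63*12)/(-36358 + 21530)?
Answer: -4149/3707 ≈ -1.1192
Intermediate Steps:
(17352 - 63*12)/(-36358 + 21530) = (17352 - 756)/(-14828) = 16596*(-1/14828) = -4149/3707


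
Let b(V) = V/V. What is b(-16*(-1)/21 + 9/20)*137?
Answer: 137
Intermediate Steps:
b(V) = 1
b(-16*(-1)/21 + 9/20)*137 = 1*137 = 137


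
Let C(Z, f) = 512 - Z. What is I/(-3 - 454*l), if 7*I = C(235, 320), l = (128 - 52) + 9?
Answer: -277/270151 ≈ -0.0010254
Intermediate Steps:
l = 85 (l = 76 + 9 = 85)
I = 277/7 (I = (512 - 1*235)/7 = (512 - 235)/7 = (⅐)*277 = 277/7 ≈ 39.571)
I/(-3 - 454*l) = 277/(7*(-3 - 454*85)) = 277/(7*(-3 - 38590)) = (277/7)/(-38593) = (277/7)*(-1/38593) = -277/270151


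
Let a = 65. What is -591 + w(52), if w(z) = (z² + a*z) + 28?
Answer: 5521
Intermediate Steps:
w(z) = 28 + z² + 65*z (w(z) = (z² + 65*z) + 28 = 28 + z² + 65*z)
-591 + w(52) = -591 + (28 + 52² + 65*52) = -591 + (28 + 2704 + 3380) = -591 + 6112 = 5521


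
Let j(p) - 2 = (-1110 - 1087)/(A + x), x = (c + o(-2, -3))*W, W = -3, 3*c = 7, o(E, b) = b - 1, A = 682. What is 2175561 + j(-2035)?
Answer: 1494609584/687 ≈ 2.1756e+6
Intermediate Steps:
o(E, b) = -1 + b
c = 7/3 (c = (1/3)*7 = 7/3 ≈ 2.3333)
x = 5 (x = (7/3 + (-1 - 3))*(-3) = (7/3 - 4)*(-3) = -5/3*(-3) = 5)
j(p) = -823/687 (j(p) = 2 + (-1110 - 1087)/(682 + 5) = 2 - 2197/687 = -823/687)
2175561 + j(-2035) = 2175561 - 823/687 = 1494609584/687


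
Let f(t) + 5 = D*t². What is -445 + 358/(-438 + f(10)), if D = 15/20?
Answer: -82059/184 ≈ -445.97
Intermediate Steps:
D = ¾ (D = 15*(1/20) = ¾ ≈ 0.75000)
f(t) = -5 + 3*t²/4
-445 + 358/(-438 + f(10)) = -445 + 358/(-438 + (-5 + (¾)*10²)) = -445 + 358/(-438 + (-5 + (¾)*100)) = -445 + 358/(-438 + (-5 + 75)) = -445 + 358/(-438 + 70) = -445 + 358/(-368) = -445 - 1/368*358 = -445 - 179/184 = -82059/184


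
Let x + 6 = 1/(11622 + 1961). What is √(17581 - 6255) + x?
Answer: -81497/13583 + √11326 ≈ 100.42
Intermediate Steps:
x = -81497/13583 (x = -6 + 1/(11622 + 1961) = -6 + 1/13583 = -81497/13583 ≈ -5.9999)
√(17581 - 6255) + x = √(17581 - 6255) - 81497/13583 = √11326 - 81497/13583 = -81497/13583 + √11326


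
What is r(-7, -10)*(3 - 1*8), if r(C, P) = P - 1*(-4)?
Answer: 30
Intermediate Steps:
r(C, P) = 4 + P (r(C, P) = P + 4 = 4 + P)
r(-7, -10)*(3 - 1*8) = (4 - 10)*(3 - 1*8) = -6*(3 - 8) = -6*(-5) = 30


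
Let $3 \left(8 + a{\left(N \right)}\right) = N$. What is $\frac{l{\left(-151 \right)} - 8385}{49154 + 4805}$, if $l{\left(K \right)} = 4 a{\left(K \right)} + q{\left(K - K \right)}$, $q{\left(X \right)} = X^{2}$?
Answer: $- \frac{25855}{161877} \approx -0.15972$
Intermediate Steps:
$a{\left(N \right)} = -8 + \frac{N}{3}$
$l{\left(K \right)} = -32 + \frac{4 K}{3}$ ($l{\left(K \right)} = 4 \left(-8 + \frac{K}{3}\right) + \left(K - K\right)^{2} = \left(-32 + \frac{4 K}{3}\right) + 0^{2} = \left(-32 + \frac{4 K}{3}\right) + 0 = -32 + \frac{4 K}{3}$)
$\frac{l{\left(-151 \right)} - 8385}{49154 + 4805} = \frac{\left(-32 + \frac{4}{3} \left(-151\right)\right) - 8385}{49154 + 4805} = \frac{\left(-32 - \frac{604}{3}\right) - 8385}{53959} = \left(- \frac{700}{3} - 8385\right) \frac{1}{53959} = \left(- \frac{25855}{3}\right) \frac{1}{53959} = - \frac{25855}{161877}$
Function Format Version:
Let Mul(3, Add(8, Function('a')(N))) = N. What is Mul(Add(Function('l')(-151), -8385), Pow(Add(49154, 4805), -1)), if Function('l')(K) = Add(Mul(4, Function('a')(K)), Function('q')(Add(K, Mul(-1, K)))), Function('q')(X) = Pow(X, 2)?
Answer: Rational(-25855, 161877) ≈ -0.15972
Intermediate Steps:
Function('a')(N) = Add(-8, Mul(Rational(1, 3), N))
Function('l')(K) = Add(-32, Mul(Rational(4, 3), K)) (Function('l')(K) = Add(Mul(4, Add(-8, Mul(Rational(1, 3), K))), Pow(Add(K, Mul(-1, K)), 2)) = Add(Add(-32, Mul(Rational(4, 3), K)), Pow(0, 2)) = Add(Add(-32, Mul(Rational(4, 3), K)), 0) = Add(-32, Mul(Rational(4, 3), K)))
Mul(Add(Function('l')(-151), -8385), Pow(Add(49154, 4805), -1)) = Mul(Add(Add(-32, Mul(Rational(4, 3), -151)), -8385), Pow(Add(49154, 4805), -1)) = Mul(Add(Add(-32, Rational(-604, 3)), -8385), Pow(53959, -1)) = Mul(Add(Rational(-700, 3), -8385), Rational(1, 53959)) = Mul(Rational(-25855, 3), Rational(1, 53959)) = Rational(-25855, 161877)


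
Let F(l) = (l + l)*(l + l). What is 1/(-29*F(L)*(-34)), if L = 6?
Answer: 1/141984 ≈ 7.0430e-6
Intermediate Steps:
F(l) = 4*l² (F(l) = (2*l)*(2*l) = 4*l²)
1/(-29*F(L)*(-34)) = 1/(-116*6²*(-34)) = 1/(-116*36*(-34)) = 1/(-29*144*(-34)) = 1/(-4176*(-34)) = 1/141984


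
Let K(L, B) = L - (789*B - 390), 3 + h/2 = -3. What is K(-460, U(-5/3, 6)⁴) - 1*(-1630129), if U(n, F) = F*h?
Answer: -21201842325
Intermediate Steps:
h = -12 (h = -6 + 2*(-3) = -6 - 6 = -12)
U(n, F) = -12*F (U(n, F) = F*(-12) = -12*F)
K(L, B) = 390 + L - 789*B (K(L, B) = L - (-390 + 789*B) = L + (390 - 789*B) = 390 + L - 789*B)
K(-460, U(-5/3, 6)⁴) - 1*(-1630129) = (390 - 460 - 789*(-12*6)⁴) - 1*(-1630129) = (390 - 460 - 789*(-72)⁴) + 1630129 = (390 - 460 - 789*26873856) + 1630129 = (390 - 460 - 21203472384) + 1630129 = -21203472454 + 1630129 = -21201842325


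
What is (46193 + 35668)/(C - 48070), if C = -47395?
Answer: -81861/95465 ≈ -0.85750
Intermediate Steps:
(46193 + 35668)/(C - 48070) = (46193 + 35668)/(-47395 - 48070) = 81861/(-95465) = 81861*(-1/95465) = -81861/95465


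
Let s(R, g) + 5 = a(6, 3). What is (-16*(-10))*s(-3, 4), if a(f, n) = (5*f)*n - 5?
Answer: 12800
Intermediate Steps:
a(f, n) = -5 + 5*f*n (a(f, n) = 5*f*n - 5 = -5 + 5*f*n)
s(R, g) = 80 (s(R, g) = -5 + (-5 + 5*6*3) = -5 + (-5 + 90) = -5 + 85 = 80)
(-16*(-10))*s(-3, 4) = -16*(-10)*80 = 160*80 = 12800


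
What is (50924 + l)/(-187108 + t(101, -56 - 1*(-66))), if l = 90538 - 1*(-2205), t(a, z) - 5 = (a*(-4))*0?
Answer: -143667/187103 ≈ -0.76785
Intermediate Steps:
t(a, z) = 5 (t(a, z) = 5 + (a*(-4))*0 = 5 - 4*a*0 = 5 + 0 = 5)
l = 92743 (l = 90538 + 2205 = 92743)
(50924 + l)/(-187108 + t(101, -56 - 1*(-66))) = (50924 + 92743)/(-187108 + 5) = 143667/(-187103) = 143667*(-1/187103) = -143667/187103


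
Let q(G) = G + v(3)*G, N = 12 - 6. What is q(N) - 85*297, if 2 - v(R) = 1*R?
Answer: -25245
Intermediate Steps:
N = 6
v(R) = 2 - R
q(G) = 0 (q(G) = G + (2 - 1*3)*G = G + (2 - 3)*G = G - G = 0)
q(N) - 85*297 = 0 - 85*297 = 0 - 25245 = -25245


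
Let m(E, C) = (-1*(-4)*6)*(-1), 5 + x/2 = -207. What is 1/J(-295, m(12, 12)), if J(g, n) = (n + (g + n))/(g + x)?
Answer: 719/343 ≈ 2.0962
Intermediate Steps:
x = -424 (x = -10 + 2*(-207) = -10 - 414 = -424)
m(E, C) = -24 (m(E, C) = (4*6)*(-1) = 24*(-1) = -24)
J(g, n) = (g + 2*n)/(-424 + g) (J(g, n) = (n + (g + n))/(g - 424) = (g + 2*n)/(-424 + g))
1/J(-295, m(12, 12)) = 1/((-295 + 2*(-24))/(-424 - 295)) = 1/((-295 - 48)/(-719)) = 1/(-1/719*(-343)) = 1/(343/719) = 719/343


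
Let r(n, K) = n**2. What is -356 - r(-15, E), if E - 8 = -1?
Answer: -581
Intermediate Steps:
E = 7 (E = 8 - 1 = 7)
-356 - r(-15, E) = -356 - 1*(-15)**2 = -356 - 1*225 = -356 - 225 = -581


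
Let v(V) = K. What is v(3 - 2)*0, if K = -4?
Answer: 0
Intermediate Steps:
v(V) = -4
v(3 - 2)*0 = -4*0 = 0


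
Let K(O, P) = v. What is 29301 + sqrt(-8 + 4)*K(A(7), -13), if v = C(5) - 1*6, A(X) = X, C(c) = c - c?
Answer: 29301 - 12*I ≈ 29301.0 - 12.0*I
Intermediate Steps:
C(c) = 0
v = -6 (v = 0 - 1*6 = 0 - 6 = -6)
K(O, P) = -6
29301 + sqrt(-8 + 4)*K(A(7), -13) = 29301 + sqrt(-8 + 4)*(-6) = 29301 + sqrt(-4)*(-6) = 29301 + (2*I)*(-6) = 29301 - 12*I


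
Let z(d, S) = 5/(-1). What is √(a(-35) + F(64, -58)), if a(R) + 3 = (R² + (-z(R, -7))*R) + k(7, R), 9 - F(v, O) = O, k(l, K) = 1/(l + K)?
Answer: √218337/14 ≈ 33.376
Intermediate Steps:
k(l, K) = 1/(K + l)
z(d, S) = -5 (z(d, S) = 5*(-1) = -5)
F(v, O) = 9 - O
a(R) = -3 + R² + 1/(7 + R) + 5*R (a(R) = -3 + ((R² + (-1*(-5))*R) + 1/(R + 7)) = -3 + ((R² + 5*R) + 1/(7 + R)) = -3 + (R² + 1/(7 + R) + 5*R) = -3 + R² + 1/(7 + R) + 5*R)
√(a(-35) + F(64, -58)) = √((1 + (7 - 35)*(-3 + (-35)² + 5*(-35)))/(7 - 35) + (9 - 1*(-58))) = √((1 - 28*(-3 + 1225 - 175))/(-28) + (9 + 58)) = √(-(1 - 28*1047)/28 + 67) = √(-(1 - 29316)/28 + 67) = √(-1/28*(-29315) + 67) = √(29315/28 + 67) = √(31191/28) = √218337/14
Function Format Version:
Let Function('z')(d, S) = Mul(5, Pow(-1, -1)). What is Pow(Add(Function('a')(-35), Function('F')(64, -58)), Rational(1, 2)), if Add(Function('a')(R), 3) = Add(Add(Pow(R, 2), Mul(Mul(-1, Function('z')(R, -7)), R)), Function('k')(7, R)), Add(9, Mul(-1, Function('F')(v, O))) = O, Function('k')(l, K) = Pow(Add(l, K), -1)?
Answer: Mul(Rational(1, 14), Pow(218337, Rational(1, 2))) ≈ 33.376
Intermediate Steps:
Function('k')(l, K) = Pow(Add(K, l), -1)
Function('z')(d, S) = -5 (Function('z')(d, S) = Mul(5, -1) = -5)
Function('F')(v, O) = Add(9, Mul(-1, O))
Function('a')(R) = Add(-3, Pow(R, 2), Pow(Add(7, R), -1), Mul(5, R)) (Function('a')(R) = Add(-3, Add(Add(Pow(R, 2), Mul(Mul(-1, -5), R)), Pow(Add(R, 7), -1))) = Add(-3, Add(Add(Pow(R, 2), Mul(5, R)), Pow(Add(7, R), -1))) = Add(-3, Add(Pow(R, 2), Pow(Add(7, R), -1), Mul(5, R))) = Add(-3, Pow(R, 2), Pow(Add(7, R), -1), Mul(5, R)))
Pow(Add(Function('a')(-35), Function('F')(64, -58)), Rational(1, 2)) = Pow(Add(Mul(Pow(Add(7, -35), -1), Add(1, Mul(Add(7, -35), Add(-3, Pow(-35, 2), Mul(5, -35))))), Add(9, Mul(-1, -58))), Rational(1, 2)) = Pow(Add(Mul(Pow(-28, -1), Add(1, Mul(-28, Add(-3, 1225, -175)))), Add(9, 58)), Rational(1, 2)) = Pow(Add(Mul(Rational(-1, 28), Add(1, Mul(-28, 1047))), 67), Rational(1, 2)) = Pow(Add(Mul(Rational(-1, 28), Add(1, -29316)), 67), Rational(1, 2)) = Pow(Add(Mul(Rational(-1, 28), -29315), 67), Rational(1, 2)) = Pow(Add(Rational(29315, 28), 67), Rational(1, 2)) = Pow(Rational(31191, 28), Rational(1, 2)) = Mul(Rational(1, 14), Pow(218337, Rational(1, 2)))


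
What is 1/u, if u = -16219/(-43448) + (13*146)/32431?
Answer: 1409062088/608462693 ≈ 2.3158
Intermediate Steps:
u = 608462693/1409062088 (u = -16219*(-1/43448) + 1898*(1/32431) = 16219/43448 + 1898/32431 = 608462693/1409062088 ≈ 0.43182)
1/u = 1/(608462693/1409062088) = 1409062088/608462693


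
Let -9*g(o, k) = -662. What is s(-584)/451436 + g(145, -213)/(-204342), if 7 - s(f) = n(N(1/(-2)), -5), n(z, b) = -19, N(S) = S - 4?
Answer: -62758651/207556504002 ≈ -0.00030237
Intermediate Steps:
g(o, k) = 662/9 (g(o, k) = -1/9*(-662) = 662/9)
N(S) = -4 + S
s(f) = 26 (s(f) = 7 - 1*(-19) = 7 + 19 = 26)
s(-584)/451436 + g(145, -213)/(-204342) = 26/451436 + (662/9)/(-204342) = 26*(1/451436) + (662/9)*(-1/204342) = 13/225718 - 331/919539 = -62758651/207556504002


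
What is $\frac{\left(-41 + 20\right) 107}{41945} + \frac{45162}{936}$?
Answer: $\frac{8086397}{167780} \approx 48.196$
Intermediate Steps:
$\frac{\left(-41 + 20\right) 107}{41945} + \frac{45162}{936} = \left(-21\right) 107 \cdot \frac{1}{41945} + 45162 \cdot \frac{1}{936} = \left(-2247\right) \frac{1}{41945} + \frac{193}{4} = - \frac{2247}{41945} + \frac{193}{4} = \frac{8086397}{167780}$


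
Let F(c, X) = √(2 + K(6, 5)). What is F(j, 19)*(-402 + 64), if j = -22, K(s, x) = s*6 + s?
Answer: -676*√11 ≈ -2242.0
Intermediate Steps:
K(s, x) = 7*s (K(s, x) = 6*s + s = 7*s)
F(c, X) = 2*√11 (F(c, X) = √(2 + 7*6) = √(2 + 42) = √44 = 2*√11)
F(j, 19)*(-402 + 64) = (2*√11)*(-402 + 64) = (2*√11)*(-338) = -676*√11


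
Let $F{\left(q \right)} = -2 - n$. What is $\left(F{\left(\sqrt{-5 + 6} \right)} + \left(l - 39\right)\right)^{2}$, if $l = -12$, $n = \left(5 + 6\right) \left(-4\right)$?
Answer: $81$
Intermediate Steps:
$n = -44$ ($n = 11 \left(-4\right) = -44$)
$F{\left(q \right)} = 42$ ($F{\left(q \right)} = -2 - -44 = -2 + 44 = 42$)
$\left(F{\left(\sqrt{-5 + 6} \right)} + \left(l - 39\right)\right)^{2} = \left(42 - 51\right)^{2} = \left(-9\right)^{2} = 81$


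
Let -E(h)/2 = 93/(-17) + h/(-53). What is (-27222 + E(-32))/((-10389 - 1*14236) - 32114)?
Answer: 24518252/51121839 ≈ 0.47960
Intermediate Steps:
E(h) = 186/17 + 2*h/53 (E(h) = -2*(93/(-17) + h/(-53)) = -2*(93*(-1/17) + h*(-1/53)) = -2*(-93/17 - h/53) = 186/17 + 2*h/53)
(-27222 + E(-32))/((-10389 - 1*14236) - 32114) = (-27222 + (186/17 + (2/53)*(-32)))/((-10389 - 1*14236) - 32114) = (-27222 + (186/17 - 64/53))/((-10389 - 14236) - 32114) = (-27222 + 8770/901)/(-24625 - 32114) = -24518252/901/(-56739) = -24518252/901*(-1/56739) = 24518252/51121839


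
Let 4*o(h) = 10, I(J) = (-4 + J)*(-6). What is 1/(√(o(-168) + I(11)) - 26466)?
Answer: -52932/1400898391 - I*√158/1400898391 ≈ -3.7784e-5 - 8.9727e-9*I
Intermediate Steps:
I(J) = 24 - 6*J
o(h) = 5/2 (o(h) = (¼)*10 = 5/2)
1/(√(o(-168) + I(11)) - 26466) = 1/(√(5/2 + (24 - 6*11)) - 26466) = 1/(√(5/2 + (24 - 66)) - 26466) = 1/(√(5/2 - 42) - 26466) = 1/(√(-79/2) - 26466) = 1/(I*√158/2 - 26466) = 1/(-26466 + I*√158/2)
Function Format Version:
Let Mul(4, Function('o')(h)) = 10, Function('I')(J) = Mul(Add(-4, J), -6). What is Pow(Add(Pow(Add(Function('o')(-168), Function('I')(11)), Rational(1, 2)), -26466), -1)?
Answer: Add(Rational(-52932, 1400898391), Mul(Rational(-1, 1400898391), I, Pow(158, Rational(1, 2)))) ≈ Add(-3.7784e-5, Mul(-8.9727e-9, I))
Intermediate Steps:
Function('I')(J) = Add(24, Mul(-6, J))
Function('o')(h) = Rational(5, 2) (Function('o')(h) = Mul(Rational(1, 4), 10) = Rational(5, 2))
Pow(Add(Pow(Add(Function('o')(-168), Function('I')(11)), Rational(1, 2)), -26466), -1) = Pow(Add(Pow(Add(Rational(5, 2), Add(24, Mul(-6, 11))), Rational(1, 2)), -26466), -1) = Pow(Add(Pow(Add(Rational(5, 2), Add(24, -66)), Rational(1, 2)), -26466), -1) = Pow(Add(Pow(Add(Rational(5, 2), -42), Rational(1, 2)), -26466), -1) = Pow(Add(Pow(Rational(-79, 2), Rational(1, 2)), -26466), -1) = Pow(Add(Mul(Rational(1, 2), I, Pow(158, Rational(1, 2))), -26466), -1) = Pow(Add(-26466, Mul(Rational(1, 2), I, Pow(158, Rational(1, 2)))), -1)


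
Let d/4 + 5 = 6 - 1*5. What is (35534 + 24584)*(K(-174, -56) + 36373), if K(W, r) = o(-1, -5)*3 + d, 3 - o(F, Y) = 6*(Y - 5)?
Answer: 2197072428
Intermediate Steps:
o(F, Y) = 33 - 6*Y (o(F, Y) = 3 - 6*(Y - 5) = 3 - 6*(-5 + Y) = 3 - (-30 + 6*Y) = 3 + (30 - 6*Y) = 33 - 6*Y)
d = -16 (d = -20 + 4*(6 - 1*5) = -20 + 4*(6 - 5) = -20 + 4*1 = -20 + 4 = -16)
K(W, r) = 173 (K(W, r) = (33 - 6*(-5))*3 - 16 = (33 + 30)*3 - 16 = 63*3 - 16 = 189 - 16 = 173)
(35534 + 24584)*(K(-174, -56) + 36373) = (35534 + 24584)*(173 + 36373) = 60118*36546 = 2197072428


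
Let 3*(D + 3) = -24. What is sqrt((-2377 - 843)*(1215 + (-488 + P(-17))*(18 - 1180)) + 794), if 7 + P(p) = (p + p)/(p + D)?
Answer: I*sqrt(1851479886) ≈ 43029.0*I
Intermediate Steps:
D = -11 (D = -3 + (1/3)*(-24) = -3 - 8 = -11)
P(p) = -7 + 2*p/(-11 + p) (P(p) = -7 + (p + p)/(p - 11) = -7 + (2*p)/(-11 + p) = -7 + 2*p/(-11 + p))
sqrt((-2377 - 843)*(1215 + (-488 + P(-17))*(18 - 1180)) + 794) = sqrt((-2377 - 843)*(1215 + (-488 + (77 - 5*(-17))/(-11 - 17))*(18 - 1180)) + 794) = sqrt(-3220*(1215 + (-488 + (77 + 85)/(-28))*(-1162)) + 794) = sqrt(-3220*(1215 + (-488 - 1/28*162)*(-1162)) + 794) = sqrt(-3220*(1215 + (-488 - 81/14)*(-1162)) + 794) = sqrt(-3220*(1215 - 6913/14*(-1162)) + 794) = sqrt(-3220*(1215 + 573779) + 794) = sqrt(-3220*574994 + 794) = sqrt(-1851480680 + 794) = sqrt(-1851479886) = I*sqrt(1851479886)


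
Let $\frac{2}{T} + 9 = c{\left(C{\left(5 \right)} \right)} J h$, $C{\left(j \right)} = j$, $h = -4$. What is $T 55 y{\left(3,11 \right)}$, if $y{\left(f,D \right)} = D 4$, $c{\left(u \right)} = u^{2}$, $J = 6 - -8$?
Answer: $- \frac{4840}{1409} \approx -3.4351$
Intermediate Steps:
$J = 14$ ($J = 6 + 8 = 14$)
$T = - \frac{2}{1409}$ ($T = \frac{2}{-9 + 5^{2} \cdot 14 \left(-4\right)} = \frac{2}{-9 + 25 \cdot 14 \left(-4\right)} = \frac{2}{-9 + 350 \left(-4\right)} = \frac{2}{-9 - 1400} = \frac{2}{-1409} = 2 \left(- \frac{1}{1409}\right) = - \frac{2}{1409} \approx -0.0014194$)
$y{\left(f,D \right)} = 4 D$
$T 55 y{\left(3,11 \right)} = \left(- \frac{2}{1409}\right) 55 \cdot 4 \cdot 11 = \left(- \frac{110}{1409}\right) 44 = - \frac{4840}{1409}$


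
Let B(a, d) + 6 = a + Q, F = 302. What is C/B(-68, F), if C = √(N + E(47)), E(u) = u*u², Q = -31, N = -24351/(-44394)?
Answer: -√463987023042/221970 ≈ -3.0687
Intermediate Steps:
N = 8117/14798 (N = -24351*(-1/44394) = 8117/14798 ≈ 0.54852)
B(a, d) = -37 + a (B(a, d) = -6 + (a - 31) = -6 + (-31 + a) = -37 + a)
E(u) = u³
C = √463987023042/2114 (C = √(8117/14798 + 47³) = √(8117/14798 + 103823) = √(1536380871/14798) = √463987023042/2114 ≈ 322.22)
C/B(-68, F) = (√463987023042/2114)/(-37 - 68) = (√463987023042/2114)/(-105) = (√463987023042/2114)*(-1/105) = -√463987023042/221970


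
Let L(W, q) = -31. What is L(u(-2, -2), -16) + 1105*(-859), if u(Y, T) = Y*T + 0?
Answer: -949226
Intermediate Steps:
u(Y, T) = T*Y (u(Y, T) = T*Y + 0 = T*Y)
L(u(-2, -2), -16) + 1105*(-859) = -31 + 1105*(-859) = -31 - 949195 = -949226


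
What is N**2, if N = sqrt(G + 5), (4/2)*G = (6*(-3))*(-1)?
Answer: 14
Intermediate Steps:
G = 9 (G = ((6*(-3))*(-1))/2 = (-18*(-1))/2 = (1/2)*18 = 9)
N = sqrt(14) (N = sqrt(9 + 5) = sqrt(14) ≈ 3.7417)
N**2 = (sqrt(14))**2 = 14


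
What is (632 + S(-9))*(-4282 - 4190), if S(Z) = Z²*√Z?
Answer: -5354304 - 2058696*I ≈ -5.3543e+6 - 2.0587e+6*I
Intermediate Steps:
S(Z) = Z^(5/2)
(632 + S(-9))*(-4282 - 4190) = (632 + (-9)^(5/2))*(-4282 - 4190) = (632 + 243*I)*(-8472) = -5354304 - 2058696*I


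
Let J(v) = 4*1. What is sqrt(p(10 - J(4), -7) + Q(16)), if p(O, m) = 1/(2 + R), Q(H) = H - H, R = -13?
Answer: I*sqrt(11)/11 ≈ 0.30151*I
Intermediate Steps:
J(v) = 4
Q(H) = 0
p(O, m) = -1/11 (p(O, m) = 1/(2 - 13) = 1/(-11) = -1/11)
sqrt(p(10 - J(4), -7) + Q(16)) = sqrt(-1/11 + 0) = sqrt(-1/11) = I*sqrt(11)/11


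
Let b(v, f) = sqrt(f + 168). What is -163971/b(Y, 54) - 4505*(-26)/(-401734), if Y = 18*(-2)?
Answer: -58565/200867 - 54657*sqrt(222)/74 ≈ -11005.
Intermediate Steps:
Y = -36
b(v, f) = sqrt(168 + f)
-163971/b(Y, 54) - 4505*(-26)/(-401734) = -163971/sqrt(168 + 54) - 4505*(-26)/(-401734) = -163971*sqrt(222)/222 + 117130*(-1/401734) = -54657*sqrt(222)/74 - 58565/200867 = -58565/200867 - 54657*sqrt(222)/74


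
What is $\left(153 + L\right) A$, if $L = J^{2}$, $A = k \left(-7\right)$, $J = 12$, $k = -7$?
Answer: $14553$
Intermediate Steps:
$A = 49$ ($A = \left(-7\right) \left(-7\right) = 49$)
$L = 144$ ($L = 12^{2} = 144$)
$\left(153 + L\right) A = \left(153 + 144\right) 49 = 297 \cdot 49 = 14553$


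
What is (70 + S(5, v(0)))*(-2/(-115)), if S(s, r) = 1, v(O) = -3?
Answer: 142/115 ≈ 1.2348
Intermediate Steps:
(70 + S(5, v(0)))*(-2/(-115)) = (70 + 1)*(-2/(-115)) = 71*(-2*(-1/115)) = 71*(2/115) = 142/115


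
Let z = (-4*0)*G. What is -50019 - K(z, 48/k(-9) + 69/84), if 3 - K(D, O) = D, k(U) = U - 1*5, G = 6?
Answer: -50022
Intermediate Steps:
k(U) = -5 + U (k(U) = U - 5 = -5 + U)
z = 0 (z = -4*0*6 = 0*6 = 0)
K(D, O) = 3 - D
-50019 - K(z, 48/k(-9) + 69/84) = -50019 - (3 - 1*0) = -50019 - (3 + 0) = -50019 - 1*3 = -50019 - 3 = -50022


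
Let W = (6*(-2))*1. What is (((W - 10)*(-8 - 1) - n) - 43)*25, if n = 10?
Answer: 3625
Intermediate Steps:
W = -12 (W = -12*1 = -12)
(((W - 10)*(-8 - 1) - n) - 43)*25 = (((-12 - 10)*(-8 - 1) - 1*10) - 43)*25 = ((-22*(-9) - 10) - 43)*25 = ((198 - 10) - 43)*25 = (188 - 43)*25 = 145*25 = 3625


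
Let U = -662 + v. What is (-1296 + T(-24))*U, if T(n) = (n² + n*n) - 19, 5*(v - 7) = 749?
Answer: 411738/5 ≈ 82348.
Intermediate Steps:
v = 784/5 (v = 7 + (⅕)*749 = 7 + 749/5 = 784/5 ≈ 156.80)
U = -2526/5 (U = -662 + 784/5 = -2526/5 ≈ -505.20)
T(n) = -19 + 2*n² (T(n) = (n² + n²) - 19 = 2*n² - 19 = -19 + 2*n²)
(-1296 + T(-24))*U = (-1296 + (-19 + 2*(-24)²))*(-2526/5) = (-1296 + (-19 + 2*576))*(-2526/5) = (-1296 + (-19 + 1152))*(-2526/5) = (-1296 + 1133)*(-2526/5) = -163*(-2526/5) = 411738/5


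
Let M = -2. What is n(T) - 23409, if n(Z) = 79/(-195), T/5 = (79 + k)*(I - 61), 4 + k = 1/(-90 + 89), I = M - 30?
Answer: -4564834/195 ≈ -23409.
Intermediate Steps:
I = -32 (I = -2 - 30 = -32)
k = -5 (k = -4 + 1/(-90 + 89) = -4 + 1/(-1) = -4 - 1 = -5)
T = -34410 (T = 5*((79 - 5)*(-32 - 61)) = 5*(74*(-93)) = 5*(-6882) = -34410)
n(Z) = -79/195 (n(Z) = 79*(-1/195) = -79/195)
n(T) - 23409 = -79/195 - 23409 = -4564834/195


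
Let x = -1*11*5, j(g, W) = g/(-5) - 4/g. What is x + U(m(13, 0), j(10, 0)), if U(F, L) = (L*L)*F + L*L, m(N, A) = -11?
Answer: -563/5 ≈ -112.60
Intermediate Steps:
j(g, W) = -4/g - g/5 (j(g, W) = g*(-⅕) - 4/g = -g/5 - 4/g = -4/g - g/5)
x = -55 (x = -11*5 = -55)
U(F, L) = L² + F*L² (U(F, L) = L²*F + L² = F*L² + L² = L² + F*L²)
x + U(m(13, 0), j(10, 0)) = -55 + (-4/10 - ⅕*10)²*(1 - 11) = -55 + (-4*⅒ - 2)²*(-10) = -55 + (-⅖ - 2)²*(-10) = -55 + (-12/5)²*(-10) = -55 + (144/25)*(-10) = -55 - 288/5 = -563/5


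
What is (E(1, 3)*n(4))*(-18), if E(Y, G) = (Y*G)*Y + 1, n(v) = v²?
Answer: -1152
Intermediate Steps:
E(Y, G) = 1 + G*Y² (E(Y, G) = (G*Y)*Y + 1 = G*Y² + 1 = 1 + G*Y²)
(E(1, 3)*n(4))*(-18) = ((1 + 3*1²)*4²)*(-18) = ((1 + 3*1)*16)*(-18) = ((1 + 3)*16)*(-18) = (4*16)*(-18) = 64*(-18) = -1152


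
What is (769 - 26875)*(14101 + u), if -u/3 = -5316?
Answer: -784459194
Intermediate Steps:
u = 15948 (u = -3*(-5316) = 15948)
(769 - 26875)*(14101 + u) = (769 - 26875)*(14101 + 15948) = -26106*30049 = -784459194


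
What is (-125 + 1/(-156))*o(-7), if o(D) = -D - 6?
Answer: -19501/156 ≈ -125.01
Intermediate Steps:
o(D) = -6 - D
(-125 + 1/(-156))*o(-7) = (-125 + 1/(-156))*(-6 - 1*(-7)) = (-125 - 1/156)*(-6 + 7) = -19501/156*1 = -19501/156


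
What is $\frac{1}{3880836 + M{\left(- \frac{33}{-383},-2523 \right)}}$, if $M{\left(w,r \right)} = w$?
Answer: $\frac{383}{1486360221} \approx 2.5768 \cdot 10^{-7}$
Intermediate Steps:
$\frac{1}{3880836 + M{\left(- \frac{33}{-383},-2523 \right)}} = \frac{1}{3880836 - \frac{33}{-383}} = \frac{1}{3880836 - - \frac{33}{383}} = \frac{1}{3880836 + \frac{33}{383}} = \frac{1}{\frac{1486360221}{383}} = \frac{383}{1486360221}$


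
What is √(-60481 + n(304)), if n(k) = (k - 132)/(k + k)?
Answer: I*√349336622/76 ≈ 245.93*I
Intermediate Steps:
n(k) = (-132 + k)/(2*k) (n(k) = (-132 + k)/((2*k)) = (-132 + k)*(1/(2*k)) = (-132 + k)/(2*k))
√(-60481 + n(304)) = √(-60481 + (½)*(-132 + 304)/304) = √(-60481 + (½)*(1/304)*172) = √(-60481 + 43/152) = √(-9193069/152) = I*√349336622/76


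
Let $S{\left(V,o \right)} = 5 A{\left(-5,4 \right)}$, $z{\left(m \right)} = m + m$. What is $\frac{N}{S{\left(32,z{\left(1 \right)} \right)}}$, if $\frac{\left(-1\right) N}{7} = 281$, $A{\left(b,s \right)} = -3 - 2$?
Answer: $\frac{1967}{25} \approx 78.68$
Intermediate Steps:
$A{\left(b,s \right)} = -5$ ($A{\left(b,s \right)} = -3 - 2 = -5$)
$z{\left(m \right)} = 2 m$
$S{\left(V,o \right)} = -25$ ($S{\left(V,o \right)} = 5 \left(-5\right) = -25$)
$N = -1967$ ($N = \left(-7\right) 281 = -1967$)
$\frac{N}{S{\left(32,z{\left(1 \right)} \right)}} = - \frac{1967}{-25} = \left(-1967\right) \left(- \frac{1}{25}\right) = \frac{1967}{25}$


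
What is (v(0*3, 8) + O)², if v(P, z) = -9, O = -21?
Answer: 900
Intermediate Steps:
(v(0*3, 8) + O)² = (-9 - 21)² = (-30)² = 900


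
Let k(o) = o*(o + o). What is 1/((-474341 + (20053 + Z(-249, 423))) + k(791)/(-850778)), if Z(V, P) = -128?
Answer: -425389/193304193505 ≈ -2.2006e-6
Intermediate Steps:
k(o) = 2*o² (k(o) = o*(2*o) = 2*o²)
1/((-474341 + (20053 + Z(-249, 423))) + k(791)/(-850778)) = 1/((-474341 + (20053 - 128)) + (2*791²)/(-850778)) = 1/((-474341 + 19925) + (2*625681)*(-1/850778)) = 1/(-454416 + 1251362*(-1/850778)) = 1/(-454416 - 625681/425389) = 1/(-193304193505/425389) = -425389/193304193505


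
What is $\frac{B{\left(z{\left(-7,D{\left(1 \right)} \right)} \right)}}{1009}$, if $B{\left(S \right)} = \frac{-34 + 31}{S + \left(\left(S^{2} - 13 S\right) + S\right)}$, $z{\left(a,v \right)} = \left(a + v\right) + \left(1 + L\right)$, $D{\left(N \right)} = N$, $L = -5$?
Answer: $- \frac{1}{70630} \approx -1.4158 \cdot 10^{-5}$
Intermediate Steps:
$z{\left(a,v \right)} = -4 + a + v$ ($z{\left(a,v \right)} = \left(a + v\right) + \left(1 - 5\right) = \left(a + v\right) - 4 = -4 + a + v$)
$B{\left(S \right)} = - \frac{3}{S^{2} - 11 S}$ ($B{\left(S \right)} = - \frac{3}{S + \left(S^{2} - 12 S\right)} = - \frac{3}{S^{2} - 11 S}$)
$\frac{B{\left(z{\left(-7,D{\left(1 \right)} \right)} \right)}}{1009} = \frac{\left(-3\right) \frac{1}{-4 - 7 + 1} \frac{1}{-11 - 10}}{1009} = - \frac{3}{\left(-10\right) \left(-11 - 10\right)} \frac{1}{1009} = \left(-3\right) \left(- \frac{1}{10}\right) \frac{1}{-21} \cdot \frac{1}{1009} = \left(-3\right) \left(- \frac{1}{10}\right) \left(- \frac{1}{21}\right) \frac{1}{1009} = \left(- \frac{1}{70}\right) \frac{1}{1009} = - \frac{1}{70630}$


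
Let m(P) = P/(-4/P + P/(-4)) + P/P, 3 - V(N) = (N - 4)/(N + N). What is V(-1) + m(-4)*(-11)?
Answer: 23/2 ≈ 11.500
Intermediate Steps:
V(N) = 3 - (-4 + N)/(2*N) (V(N) = 3 - (N - 4)/(N + N) = 3 - (-4 + N)/(2*N))
m(P) = 1 + P/(-4/P - P/4) (m(P) = P/(-4/P + P*(-1/4)) + 1 = P/(-4/P - P/4) + 1 = 1 + P/(-4/P - P/4))
V(-1) + m(-4)*(-11) = (5/2 + 2/(-1)) + ((16 - 3*(-4)**2)/(16 + (-4)**2))*(-11) = (5/2 + 2*(-1)) + ((16 - 3*16)/(16 + 16))*(-11) = (5/2 - 2) + ((16 - 48)/32)*(-11) = 1/2 + ((1/32)*(-32))*(-11) = 1/2 - 1*(-11) = 1/2 + 11 = 23/2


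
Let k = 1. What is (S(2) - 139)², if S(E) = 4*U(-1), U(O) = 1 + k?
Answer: 17161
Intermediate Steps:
U(O) = 2 (U(O) = 1 + 1 = 2)
S(E) = 8 (S(E) = 4*2 = 8)
(S(2) - 139)² = (8 - 139)² = (-131)² = 17161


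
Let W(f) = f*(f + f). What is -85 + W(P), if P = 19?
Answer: 637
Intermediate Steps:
W(f) = 2*f² (W(f) = f*(2*f) = 2*f²)
-85 + W(P) = -85 + 2*19² = -85 + 2*361 = -85 + 722 = 637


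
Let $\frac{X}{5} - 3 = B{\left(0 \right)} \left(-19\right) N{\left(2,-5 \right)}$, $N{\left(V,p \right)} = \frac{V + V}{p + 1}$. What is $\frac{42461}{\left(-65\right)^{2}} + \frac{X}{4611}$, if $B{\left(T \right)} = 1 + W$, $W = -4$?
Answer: $\frac{64882307}{6493825} \approx 9.9914$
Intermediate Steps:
$N{\left(V,p \right)} = \frac{2 V}{1 + p}$
$B{\left(T \right)} = -3$ ($B{\left(T \right)} = 1 - 4 = -3$)
$X = -270$ ($X = 15 + 5 \left(-3\right) \left(-19\right) 2 \cdot 2 \frac{1}{1 - 5} = 15 + 5 \cdot 57 \cdot 2 \cdot 2 \frac{1}{-4} = 15 + 5 \cdot 57 \cdot 2 \cdot 2 \left(- \frac{1}{4}\right) = 15 + 5 \cdot 57 \left(-1\right) = 15 + 5 \left(-57\right) = 15 - 285 = -270$)
$\frac{42461}{\left(-65\right)^{2}} + \frac{X}{4611} = \frac{42461}{\left(-65\right)^{2}} - \frac{270}{4611} = \frac{42461}{4225} - \frac{90}{1537} = \frac{64882307}{6493825}$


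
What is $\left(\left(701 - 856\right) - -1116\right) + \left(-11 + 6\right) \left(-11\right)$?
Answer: $1016$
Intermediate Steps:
$\left(\left(701 - 856\right) - -1116\right) + \left(-11 + 6\right) \left(-11\right) = \left(\left(701 - 856\right) + \left(-538 + 1654\right)\right) - -55 = \left(-155 + 1116\right) + 55 = 961 + 55 = 1016$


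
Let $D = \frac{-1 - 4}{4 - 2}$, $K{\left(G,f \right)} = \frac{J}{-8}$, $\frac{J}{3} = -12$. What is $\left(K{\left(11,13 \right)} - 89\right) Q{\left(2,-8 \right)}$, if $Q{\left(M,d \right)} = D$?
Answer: $\frac{845}{4} \approx 211.25$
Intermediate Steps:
$J = -36$ ($J = 3 \left(-12\right) = -36$)
$K{\left(G,f \right)} = \frac{9}{2}$ ($K{\left(G,f \right)} = - \frac{36}{-8} = \left(-36\right) \left(- \frac{1}{8}\right) = \frac{9}{2}$)
$D = - \frac{5}{2} \approx -2.5$
$Q{\left(M,d \right)} = - \frac{5}{2}$
$\left(K{\left(11,13 \right)} - 89\right) Q{\left(2,-8 \right)} = \left(\frac{9}{2} - 89\right) \left(- \frac{5}{2}\right) = \left(- \frac{169}{2}\right) \left(- \frac{5}{2}\right) = \frac{845}{4}$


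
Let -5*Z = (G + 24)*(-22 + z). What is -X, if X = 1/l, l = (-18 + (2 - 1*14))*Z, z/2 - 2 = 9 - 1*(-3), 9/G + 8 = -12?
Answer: -5/4239 ≈ -0.0011795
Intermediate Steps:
G = -9/20 (G = 9/(-8 - 12) = 9/(-20) = 9*(-1/20) = -9/20 ≈ -0.45000)
z = 28 (z = 4 + 2*(9 - 1*(-3)) = 4 + 2*(9 + 3) = 4 + 2*12 = 4 + 24 = 28)
Z = -1413/50 (Z = -(-9/20 + 24)*(-22 + 28)/5 = -471*6/100 = -⅕*1413/10 = -1413/50 ≈ -28.260)
l = 4239/5 (l = (-18 + (2 - 1*14))*(-1413/50) = (-18 + (2 - 14))*(-1413/50) = (-18 - 12)*(-1413/50) = -30*(-1413/50) = 4239/5 ≈ 847.80)
X = 5/4239 (X = 1/(4239/5) = 5/4239 ≈ 0.0011795)
-X = -1*5/4239 = -5/4239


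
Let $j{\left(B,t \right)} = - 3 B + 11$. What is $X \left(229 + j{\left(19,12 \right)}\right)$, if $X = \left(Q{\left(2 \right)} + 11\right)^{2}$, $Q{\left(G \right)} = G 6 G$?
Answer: $224175$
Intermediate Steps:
$Q{\left(G \right)} = 6 G^{2}$ ($Q{\left(G \right)} = 6 G G = 6 G^{2}$)
$j{\left(B,t \right)} = 11 - 3 B$
$X = 1225$ ($X = \left(6 \cdot 2^{2} + 11\right)^{2} = \left(6 \cdot 4 + 11\right)^{2} = \left(24 + 11\right)^{2} = 35^{2} = 1225$)
$X \left(229 + j{\left(19,12 \right)}\right) = 1225 \left(229 + \left(11 - 57\right)\right) = 1225 \left(229 - 46\right) = 1225 \cdot 183 = 224175$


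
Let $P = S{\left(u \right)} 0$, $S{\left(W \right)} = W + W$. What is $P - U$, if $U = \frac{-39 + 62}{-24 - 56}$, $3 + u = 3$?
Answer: $\frac{23}{80} \approx 0.2875$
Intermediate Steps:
$u = 0$ ($u = -3 + 3 = 0$)
$S{\left(W \right)} = 2 W$
$U = - \frac{23}{80}$ ($U = \frac{23}{-80} = 23 \left(- \frac{1}{80}\right) = - \frac{23}{80} \approx -0.2875$)
$P = 0$ ($P = 2 \cdot 0 \cdot 0 = 0 \cdot 0 = 0$)
$P - U = 0 - - \frac{23}{80} = 0 + \frac{23}{80} = \frac{23}{80}$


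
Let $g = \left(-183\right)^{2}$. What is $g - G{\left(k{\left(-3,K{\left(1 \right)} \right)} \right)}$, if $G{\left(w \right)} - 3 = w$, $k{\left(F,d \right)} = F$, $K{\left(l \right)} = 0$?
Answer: $33489$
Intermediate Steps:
$G{\left(w \right)} = 3 + w$
$g = 33489$
$g - G{\left(k{\left(-3,K{\left(1 \right)} \right)} \right)} = 33489 - \left(3 - 3\right) = 33489 - 0 = 33489 + 0 = 33489$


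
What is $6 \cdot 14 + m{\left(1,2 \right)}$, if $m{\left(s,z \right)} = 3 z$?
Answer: $90$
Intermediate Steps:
$6 \cdot 14 + m{\left(1,2 \right)} = 6 \cdot 14 + 3 \cdot 2 = 84 + 6 = 90$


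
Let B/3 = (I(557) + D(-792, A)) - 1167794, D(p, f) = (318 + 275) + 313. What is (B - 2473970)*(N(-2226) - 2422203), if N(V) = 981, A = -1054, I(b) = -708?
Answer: 14471057958276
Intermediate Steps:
D(p, f) = 906 (D(p, f) = 593 + 313 = 906)
B = -3502788 (B = 3*((-708 + 906) - 1167794) = 3*(198 - 1167794) = 3*(-1167596) = -3502788)
(B - 2473970)*(N(-2226) - 2422203) = (-3502788 - 2473970)*(981 - 2422203) = -5976758*(-2421222) = 14471057958276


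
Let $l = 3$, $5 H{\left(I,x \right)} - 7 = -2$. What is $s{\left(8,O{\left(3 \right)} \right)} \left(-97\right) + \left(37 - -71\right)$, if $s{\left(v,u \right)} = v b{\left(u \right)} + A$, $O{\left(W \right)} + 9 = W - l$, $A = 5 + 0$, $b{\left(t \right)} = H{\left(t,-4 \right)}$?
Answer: $-1153$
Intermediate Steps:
$H{\left(I,x \right)} = 1$ ($H{\left(I,x \right)} = \frac{7}{5} + \frac{1}{5} \left(-2\right) = \frac{7}{5} - \frac{2}{5} = 1$)
$b{\left(t \right)} = 1$
$A = 5$
$O{\left(W \right)} = -12 + W$ ($O{\left(W \right)} = -9 + \left(W - 3\right) = -9 + \left(-3 + W\right) = -12 + W$)
$s{\left(v,u \right)} = 5 + v$ ($s{\left(v,u \right)} = v 1 + 5 = v + 5 = 5 + v$)
$s{\left(8,O{\left(3 \right)} \right)} \left(-97\right) + \left(37 - -71\right) = \left(5 + 8\right) \left(-97\right) + \left(37 - -71\right) = 13 \left(-97\right) + \left(37 + 71\right) = -1261 + 108 = -1153$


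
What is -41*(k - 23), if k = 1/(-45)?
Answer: 42476/45 ≈ 943.91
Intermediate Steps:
k = -1/45 ≈ -0.022222
-41*(k - 23) = -41*(-1/45 - 23) = -41*(-1036/45) = 42476/45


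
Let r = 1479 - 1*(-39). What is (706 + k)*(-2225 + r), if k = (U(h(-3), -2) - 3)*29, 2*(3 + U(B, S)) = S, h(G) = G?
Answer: -355621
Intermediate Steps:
U(B, S) = -3 + S/2
r = 1518 (r = 1479 + 39 = 1518)
k = -203 (k = ((-3 + (1/2)*(-2)) - 3)*29 = ((-3 - 1) - 3)*29 = (-4 - 3)*29 = -7*29 = -203)
(706 + k)*(-2225 + r) = (706 - 203)*(-2225 + 1518) = 503*(-707) = -355621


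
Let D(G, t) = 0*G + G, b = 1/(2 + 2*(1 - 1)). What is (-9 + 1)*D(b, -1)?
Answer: -4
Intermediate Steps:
b = ½ (b = 1/(2 + 2*0) = 1/(2 + 0) = 1/2 = ½ ≈ 0.50000)
D(G, t) = G (D(G, t) = 0 + G = G)
(-9 + 1)*D(b, -1) = (-9 + 1)*(½) = -8*½ = -4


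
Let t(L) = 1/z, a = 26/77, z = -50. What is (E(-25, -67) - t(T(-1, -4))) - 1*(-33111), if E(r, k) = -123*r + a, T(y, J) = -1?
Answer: 139317477/3850 ≈ 36186.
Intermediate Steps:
a = 26/77 (a = 26*(1/77) = 26/77 ≈ 0.33766)
E(r, k) = 26/77 - 123*r (E(r, k) = -123*r + 26/77 = 26/77 - 123*r)
t(L) = -1/50 (t(L) = 1/(-50) = -1/50)
(E(-25, -67) - t(T(-1, -4))) - 1*(-33111) = ((26/77 - 123*(-25)) - 1*(-1/50)) - 1*(-33111) = ((26/77 + 3075) + 1/50) + 33111 = (236801/77 + 1/50) + 33111 = 11840127/3850 + 33111 = 139317477/3850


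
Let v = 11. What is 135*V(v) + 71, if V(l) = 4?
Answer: 611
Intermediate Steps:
135*V(v) + 71 = 135*4 + 71 = 540 + 71 = 611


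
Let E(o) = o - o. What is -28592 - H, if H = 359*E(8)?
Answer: -28592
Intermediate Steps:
E(o) = 0
H = 0 (H = 359*0 = 0)
-28592 - H = -28592 - 1*0 = -28592 + 0 = -28592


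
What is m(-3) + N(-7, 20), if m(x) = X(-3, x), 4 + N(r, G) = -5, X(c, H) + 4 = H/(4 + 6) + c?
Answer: -163/10 ≈ -16.300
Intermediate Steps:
X(c, H) = -4 + c + H/10 (X(c, H) = -4 + (H/(4 + 6) + c) = -4 + (H/10 + c) = -4 + (c + H/10) = -4 + c + H/10)
N(r, G) = -9 (N(r, G) = -4 - 5 = -9)
m(x) = -7 + x/10 (m(x) = -4 - 3 + x/10 = -7 + x/10)
m(-3) + N(-7, 20) = (-7 + (⅒)*(-3)) - 9 = (-7 - 3/10) - 9 = -73/10 - 9 = -163/10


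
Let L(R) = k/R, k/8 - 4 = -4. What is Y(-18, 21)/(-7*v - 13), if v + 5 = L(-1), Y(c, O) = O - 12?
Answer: 9/22 ≈ 0.40909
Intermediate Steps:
k = 0 (k = 32 + 8*(-4) = 32 - 32 = 0)
L(R) = 0 (L(R) = 0/R = 0)
Y(c, O) = -12 + O
v = -5 (v = -5 + 0 = -5)
Y(-18, 21)/(-7*v - 13) = (-12 + 21)/(-7*(-5) - 13) = 9/(35 - 13) = 9/22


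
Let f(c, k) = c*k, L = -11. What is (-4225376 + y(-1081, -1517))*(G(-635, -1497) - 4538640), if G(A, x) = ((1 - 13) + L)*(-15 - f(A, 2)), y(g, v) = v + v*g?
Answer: 11816208515080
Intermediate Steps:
y(g, v) = v + g*v
G(A, x) = 345 + 46*A (G(A, x) = ((1 - 13) - 11)*(-15 - A*2) = (-12 - 11)*(-15 - 2*A) = -23*(-15 - 2*A) = 345 + 46*A)
(-4225376 + y(-1081, -1517))*(G(-635, -1497) - 4538640) = (-4225376 - 1517*(1 - 1081))*((345 + 46*(-635)) - 4538640) = (-4225376 - 1517*(-1080))*((345 - 29210) - 4538640) = (-4225376 + 1638360)*(-28865 - 4538640) = -2587016*(-4567505) = 11816208515080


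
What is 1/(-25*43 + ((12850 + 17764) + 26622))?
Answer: 1/56161 ≈ 1.7806e-5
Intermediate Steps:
1/(-25*43 + ((12850 + 17764) + 26622)) = 1/(-1075 + (30614 + 26622)) = 1/(-1075 + 57236) = 1/56161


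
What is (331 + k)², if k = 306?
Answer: 405769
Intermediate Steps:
(331 + k)² = (331 + 306)² = 637² = 405769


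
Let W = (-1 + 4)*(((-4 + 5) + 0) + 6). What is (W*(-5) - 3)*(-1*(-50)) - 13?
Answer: -5413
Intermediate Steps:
W = 21 (W = 3*((1 + 0) + 6) = 3*(1 + 6) = 3*7 = 21)
(W*(-5) - 3)*(-1*(-50)) - 13 = (21*(-5) - 3)*(-1*(-50)) - 13 = (-105 - 3)*50 - 13 = -108*50 - 13 = -5400 - 13 = -5413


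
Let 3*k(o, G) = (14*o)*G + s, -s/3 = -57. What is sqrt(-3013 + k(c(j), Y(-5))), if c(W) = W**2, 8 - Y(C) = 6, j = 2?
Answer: 2*I*sqrt(6567)/3 ≈ 54.025*I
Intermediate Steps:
s = 171 (s = -3*(-57) = 171)
Y(C) = 2 (Y(C) = 8 - 1*6 = 8 - 6 = 2)
k(o, G) = 57 + 14*G*o/3 (k(o, G) = ((14*o)*G + 171)/3 = (14*G*o + 171)/3 = (171 + 14*G*o)/3 = 57 + 14*G*o/3)
sqrt(-3013 + k(c(j), Y(-5))) = sqrt(-3013 + (57 + (14/3)*2*2**2)) = sqrt(-3013 + (57 + (14/3)*2*4)) = sqrt(-3013 + (57 + 112/3)) = sqrt(-3013 + 283/3) = sqrt(-8756/3) = 2*I*sqrt(6567)/3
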